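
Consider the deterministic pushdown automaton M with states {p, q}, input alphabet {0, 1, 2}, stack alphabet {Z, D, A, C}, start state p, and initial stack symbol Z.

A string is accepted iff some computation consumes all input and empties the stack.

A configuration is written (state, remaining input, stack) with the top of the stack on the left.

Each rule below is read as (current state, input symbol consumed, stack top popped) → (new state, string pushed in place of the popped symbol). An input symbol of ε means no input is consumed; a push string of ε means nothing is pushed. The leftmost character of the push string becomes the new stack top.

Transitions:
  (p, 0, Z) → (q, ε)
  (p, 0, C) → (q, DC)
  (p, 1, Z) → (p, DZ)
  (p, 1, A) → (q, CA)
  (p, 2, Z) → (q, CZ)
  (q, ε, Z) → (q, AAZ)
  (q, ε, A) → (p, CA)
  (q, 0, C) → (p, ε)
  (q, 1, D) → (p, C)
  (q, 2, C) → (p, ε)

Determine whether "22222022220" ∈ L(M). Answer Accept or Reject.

Accept

(p, 22222022220, Z)
  read 2, top Z: go to q, push CZ → (q, 2222022220, CZ)
  read 2, top C: go to p, push ε → (p, 222022220, Z)
  read 2, top Z: go to q, push CZ → (q, 22022220, CZ)
  read 2, top C: go to p, push ε → (p, 2022220, Z)
  read 2, top Z: go to q, push CZ → (q, 022220, CZ)
  read 0, top C: go to p, push ε → (p, 22220, Z)
  read 2, top Z: go to q, push CZ → (q, 2220, CZ)
  read 2, top C: go to p, push ε → (p, 220, Z)
  read 2, top Z: go to q, push CZ → (q, 20, CZ)
  read 2, top C: go to p, push ε → (p, 0, Z)
  read 0, top Z: go to q, push ε → (q, ε, ε)
All input consumed and the stack is empty.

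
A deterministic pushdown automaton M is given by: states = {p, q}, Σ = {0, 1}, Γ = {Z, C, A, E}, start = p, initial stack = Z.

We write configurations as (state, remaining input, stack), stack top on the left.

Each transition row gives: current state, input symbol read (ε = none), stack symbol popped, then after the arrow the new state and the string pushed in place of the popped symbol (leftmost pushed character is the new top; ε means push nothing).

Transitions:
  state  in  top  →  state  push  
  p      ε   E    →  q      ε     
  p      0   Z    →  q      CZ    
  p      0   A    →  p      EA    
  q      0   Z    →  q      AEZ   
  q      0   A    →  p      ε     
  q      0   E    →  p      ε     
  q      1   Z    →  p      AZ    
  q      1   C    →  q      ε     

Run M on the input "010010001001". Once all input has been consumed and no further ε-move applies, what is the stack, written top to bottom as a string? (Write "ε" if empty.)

(p, 010010001001, Z)
  read 0, top Z: go to q, push CZ → (q, 10010001001, CZ)
  read 1, top C: go to q, push ε → (q, 0010001001, Z)
  read 0, top Z: go to q, push AEZ → (q, 010001001, AEZ)
  read 0, top A: go to p, push ε → (p, 10001001, EZ)
  ε-move, top E: go to q, push ε → (q, 10001001, Z)
  read 1, top Z: go to p, push AZ → (p, 0001001, AZ)
  read 0, top A: go to p, push EA → (p, 001001, EAZ)
  ε-move, top E: go to q, push ε → (q, 001001, AZ)
  read 0, top A: go to p, push ε → (p, 01001, Z)
  read 0, top Z: go to q, push CZ → (q, 1001, CZ)
  read 1, top C: go to q, push ε → (q, 001, Z)
  read 0, top Z: go to q, push AEZ → (q, 01, AEZ)
  read 0, top A: go to p, push ε → (p, 1, EZ)
  ε-move, top E: go to q, push ε → (q, 1, Z)
  read 1, top Z: go to p, push AZ → (p, ε, AZ)
All input consumed in state p with stack AZ.

AZ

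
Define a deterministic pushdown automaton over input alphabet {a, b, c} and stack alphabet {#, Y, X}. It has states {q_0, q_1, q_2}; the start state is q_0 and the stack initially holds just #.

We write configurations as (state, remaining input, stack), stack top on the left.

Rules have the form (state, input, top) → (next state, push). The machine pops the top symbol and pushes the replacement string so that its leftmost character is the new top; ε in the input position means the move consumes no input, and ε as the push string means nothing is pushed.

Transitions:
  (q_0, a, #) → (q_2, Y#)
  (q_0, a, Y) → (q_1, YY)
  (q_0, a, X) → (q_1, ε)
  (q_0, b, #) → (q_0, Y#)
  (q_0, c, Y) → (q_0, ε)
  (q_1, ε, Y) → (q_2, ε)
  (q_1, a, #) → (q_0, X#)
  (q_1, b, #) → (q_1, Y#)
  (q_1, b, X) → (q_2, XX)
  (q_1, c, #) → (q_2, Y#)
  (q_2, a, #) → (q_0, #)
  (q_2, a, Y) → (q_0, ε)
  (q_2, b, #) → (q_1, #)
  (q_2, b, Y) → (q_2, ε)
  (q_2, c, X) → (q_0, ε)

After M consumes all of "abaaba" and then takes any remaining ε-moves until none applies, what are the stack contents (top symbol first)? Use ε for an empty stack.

(q_0, abaaba, #) ⊢ (q_2, baaba, Y#) ⊢ (q_2, aaba, #) ⊢ (q_0, aba, #) ⊢ (q_2, ba, Y#) ⊢ (q_2, a, #) ⊢ (q_0, ε, #)
All input consumed in state q_0 with stack #.

#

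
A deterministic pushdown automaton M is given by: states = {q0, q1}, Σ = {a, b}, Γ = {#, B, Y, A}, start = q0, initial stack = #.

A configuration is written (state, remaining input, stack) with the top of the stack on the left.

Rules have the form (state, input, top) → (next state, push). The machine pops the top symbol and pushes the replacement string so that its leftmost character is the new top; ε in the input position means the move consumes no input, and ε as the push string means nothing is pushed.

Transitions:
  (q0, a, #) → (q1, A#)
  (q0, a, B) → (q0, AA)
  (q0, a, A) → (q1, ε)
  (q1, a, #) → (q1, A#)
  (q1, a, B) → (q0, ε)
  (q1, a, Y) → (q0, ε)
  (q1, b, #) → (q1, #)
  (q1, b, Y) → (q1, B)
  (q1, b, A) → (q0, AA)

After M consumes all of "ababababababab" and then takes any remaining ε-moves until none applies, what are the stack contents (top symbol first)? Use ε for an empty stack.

AA#

(q0, ababababababab, #) ⊢ (q1, babababababab, A#) ⊢ (q0, abababababab, AA#) ⊢ (q1, bababababab, A#) ⊢ (q0, ababababab, AA#) ⊢ (q1, babababab, A#) ⊢ (q0, abababab, AA#) ⊢ (q1, bababab, A#) ⊢ (q0, ababab, AA#) ⊢ (q1, babab, A#) ⊢ (q0, abab, AA#) ⊢ (q1, bab, A#) ⊢ (q0, ab, AA#) ⊢ (q1, b, A#) ⊢ (q0, ε, AA#)
All input consumed in state q0 with stack AA#.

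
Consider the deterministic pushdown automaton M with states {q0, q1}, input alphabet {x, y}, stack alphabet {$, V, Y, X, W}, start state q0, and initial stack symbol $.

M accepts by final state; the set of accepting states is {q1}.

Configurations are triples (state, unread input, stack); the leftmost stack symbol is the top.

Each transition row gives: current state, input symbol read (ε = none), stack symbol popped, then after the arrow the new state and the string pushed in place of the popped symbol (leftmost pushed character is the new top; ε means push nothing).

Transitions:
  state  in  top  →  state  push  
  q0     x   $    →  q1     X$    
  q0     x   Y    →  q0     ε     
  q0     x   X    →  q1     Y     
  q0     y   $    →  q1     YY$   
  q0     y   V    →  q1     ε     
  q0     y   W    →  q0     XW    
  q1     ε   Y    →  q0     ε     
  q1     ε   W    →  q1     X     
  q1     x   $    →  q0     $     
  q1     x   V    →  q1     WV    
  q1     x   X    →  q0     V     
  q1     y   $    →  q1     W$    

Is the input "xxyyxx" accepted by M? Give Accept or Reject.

Reject

(q0, xxyyxx, $)
  read x, top $: go to q1, push X$ → (q1, xyyxx, X$)
  read x, top X: go to q0, push V → (q0, yyxx, V$)
  read y, top V: go to q1, push ε → (q1, yxx, $)
  read y, top $: go to q1, push W$ → (q1, xx, W$)
  ε-move, top W: go to q1, push X → (q1, xx, X$)
  read x, top X: go to q0, push V → (q0, x, V$)
No transition applies at (q0, x, V$); input not fully consumed.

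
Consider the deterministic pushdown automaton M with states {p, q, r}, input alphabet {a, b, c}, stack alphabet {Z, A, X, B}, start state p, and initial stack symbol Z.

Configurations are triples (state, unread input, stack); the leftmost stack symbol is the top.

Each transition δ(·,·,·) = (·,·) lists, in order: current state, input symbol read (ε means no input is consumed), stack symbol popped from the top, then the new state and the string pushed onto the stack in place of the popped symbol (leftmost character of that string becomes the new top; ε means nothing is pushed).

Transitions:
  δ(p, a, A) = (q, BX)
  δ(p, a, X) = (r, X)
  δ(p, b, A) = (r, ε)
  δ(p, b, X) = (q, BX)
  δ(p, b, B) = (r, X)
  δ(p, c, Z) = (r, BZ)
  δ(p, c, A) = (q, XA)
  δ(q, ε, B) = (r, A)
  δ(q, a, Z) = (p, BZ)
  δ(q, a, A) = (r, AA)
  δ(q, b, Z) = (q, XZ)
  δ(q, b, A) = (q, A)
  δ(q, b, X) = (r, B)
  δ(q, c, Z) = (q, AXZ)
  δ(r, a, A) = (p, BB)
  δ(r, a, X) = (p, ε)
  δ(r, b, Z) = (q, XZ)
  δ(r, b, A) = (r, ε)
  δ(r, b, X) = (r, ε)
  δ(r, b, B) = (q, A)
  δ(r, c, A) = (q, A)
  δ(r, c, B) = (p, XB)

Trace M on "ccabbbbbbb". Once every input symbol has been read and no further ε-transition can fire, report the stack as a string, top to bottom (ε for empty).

AZ

(p, ccabbbbbbb, Z)
  read c, top Z: go to r, push BZ → (r, cabbbbbbb, BZ)
  read c, top B: go to p, push XB → (p, abbbbbbb, XBZ)
  read a, top X: go to r, push X → (r, bbbbbbb, XBZ)
  read b, top X: go to r, push ε → (r, bbbbbb, BZ)
  read b, top B: go to q, push A → (q, bbbbb, AZ)
  read b, top A: go to q, push A → (q, bbbb, AZ)
  read b, top A: go to q, push A → (q, bbb, AZ)
  read b, top A: go to q, push A → (q, bb, AZ)
  read b, top A: go to q, push A → (q, b, AZ)
  read b, top A: go to q, push A → (q, ε, AZ)
All input consumed in state q with stack AZ.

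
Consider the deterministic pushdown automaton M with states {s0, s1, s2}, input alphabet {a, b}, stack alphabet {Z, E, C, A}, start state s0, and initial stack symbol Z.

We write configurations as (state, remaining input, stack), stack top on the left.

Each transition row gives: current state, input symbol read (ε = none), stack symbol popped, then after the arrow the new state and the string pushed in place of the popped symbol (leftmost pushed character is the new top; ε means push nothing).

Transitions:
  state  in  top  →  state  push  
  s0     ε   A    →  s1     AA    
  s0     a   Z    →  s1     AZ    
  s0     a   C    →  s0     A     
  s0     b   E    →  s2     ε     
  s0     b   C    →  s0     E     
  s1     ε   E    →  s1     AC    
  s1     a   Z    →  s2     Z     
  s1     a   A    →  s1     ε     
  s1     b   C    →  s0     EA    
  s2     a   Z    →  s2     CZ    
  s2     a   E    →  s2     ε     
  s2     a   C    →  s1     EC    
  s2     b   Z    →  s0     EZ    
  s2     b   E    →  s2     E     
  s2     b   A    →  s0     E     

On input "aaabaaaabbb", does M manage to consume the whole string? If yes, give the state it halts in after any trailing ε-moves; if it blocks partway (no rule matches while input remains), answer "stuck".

(s0, aaabaaaabbb, Z)
  read a, top Z: go to s1, push AZ → (s1, aabaaaabbb, AZ)
  read a, top A: go to s1, push ε → (s1, abaaaabbb, Z)
  read a, top Z: go to s2, push Z → (s2, baaaabbb, Z)
  read b, top Z: go to s0, push EZ → (s0, aaaabbb, EZ)
No transition for (s0, a, top E); M blocks with input aaaabbb remaining.

stuck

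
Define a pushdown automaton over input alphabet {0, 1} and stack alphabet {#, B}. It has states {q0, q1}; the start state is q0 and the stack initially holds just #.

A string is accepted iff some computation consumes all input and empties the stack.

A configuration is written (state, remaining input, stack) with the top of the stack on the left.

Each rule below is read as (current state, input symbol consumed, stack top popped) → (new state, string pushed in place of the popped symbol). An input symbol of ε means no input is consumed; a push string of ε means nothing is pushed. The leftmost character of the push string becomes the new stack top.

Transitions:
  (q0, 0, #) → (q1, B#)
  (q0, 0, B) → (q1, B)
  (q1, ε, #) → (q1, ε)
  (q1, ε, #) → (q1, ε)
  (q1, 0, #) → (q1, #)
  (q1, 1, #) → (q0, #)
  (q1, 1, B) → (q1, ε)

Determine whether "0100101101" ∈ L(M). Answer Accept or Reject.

One accepting computation: (q0, 0100101101, #) ⊢ (q1, 100101101, B#) ⊢ (q1, 00101101, #) ⊢ (q1, 0101101, #) ⊢ (q1, 101101, #) ⊢ (q0, 01101, #) ⊢ (q1, 1101, B#) ⊢ (q1, 101, #) ⊢ (q0, 01, #) ⊢ (q1, 1, B#) ⊢ (q1, ε, #) ⊢ (q1, ε, ε)
All input consumed and the stack is empty.

Accept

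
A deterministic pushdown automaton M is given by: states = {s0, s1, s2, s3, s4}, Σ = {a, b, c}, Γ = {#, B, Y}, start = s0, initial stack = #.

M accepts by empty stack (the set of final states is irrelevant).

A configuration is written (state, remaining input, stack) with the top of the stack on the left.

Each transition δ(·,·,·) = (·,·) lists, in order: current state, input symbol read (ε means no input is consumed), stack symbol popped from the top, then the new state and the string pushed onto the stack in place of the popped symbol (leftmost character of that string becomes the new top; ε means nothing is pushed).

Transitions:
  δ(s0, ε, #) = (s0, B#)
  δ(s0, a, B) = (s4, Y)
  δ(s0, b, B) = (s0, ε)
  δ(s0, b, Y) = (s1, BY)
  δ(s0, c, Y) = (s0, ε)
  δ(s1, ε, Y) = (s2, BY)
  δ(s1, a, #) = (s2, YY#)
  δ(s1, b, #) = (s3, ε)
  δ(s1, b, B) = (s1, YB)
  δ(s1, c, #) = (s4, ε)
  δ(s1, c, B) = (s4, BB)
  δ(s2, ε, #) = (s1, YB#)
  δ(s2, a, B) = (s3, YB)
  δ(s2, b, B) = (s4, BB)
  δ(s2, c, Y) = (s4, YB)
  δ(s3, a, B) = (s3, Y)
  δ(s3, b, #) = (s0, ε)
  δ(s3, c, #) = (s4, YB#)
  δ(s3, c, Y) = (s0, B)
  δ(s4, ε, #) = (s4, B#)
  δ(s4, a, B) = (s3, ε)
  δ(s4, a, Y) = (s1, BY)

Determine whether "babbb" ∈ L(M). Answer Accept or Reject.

(s0, babbb, #)
  ε-move, top #: go to s0, push B# → (s0, babbb, B#)
  read b, top B: go to s0, push ε → (s0, abbb, #)
  ε-move, top #: go to s0, push B# → (s0, abbb, B#)
  read a, top B: go to s4, push Y → (s4, bbb, Y#)
No transition applies at (s4, bbb, Y#); input not fully consumed.

Reject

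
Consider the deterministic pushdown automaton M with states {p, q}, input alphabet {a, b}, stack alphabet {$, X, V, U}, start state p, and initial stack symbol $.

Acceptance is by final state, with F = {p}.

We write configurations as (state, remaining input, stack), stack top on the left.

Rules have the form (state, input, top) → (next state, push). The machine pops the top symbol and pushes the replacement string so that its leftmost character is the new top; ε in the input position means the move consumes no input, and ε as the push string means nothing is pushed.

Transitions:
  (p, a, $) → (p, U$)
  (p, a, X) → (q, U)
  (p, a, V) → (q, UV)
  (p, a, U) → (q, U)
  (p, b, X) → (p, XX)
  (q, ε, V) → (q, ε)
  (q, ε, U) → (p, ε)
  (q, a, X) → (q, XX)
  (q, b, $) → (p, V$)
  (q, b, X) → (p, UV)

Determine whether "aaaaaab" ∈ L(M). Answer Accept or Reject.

(p, aaaaaab, $)
  read a, top $: go to p, push U$ → (p, aaaaab, U$)
  read a, top U: go to q, push U → (q, aaaab, U$)
  ε-move, top U: go to p, push ε → (p, aaaab, $)
  read a, top $: go to p, push U$ → (p, aaab, U$)
  read a, top U: go to q, push U → (q, aab, U$)
  ε-move, top U: go to p, push ε → (p, aab, $)
  read a, top $: go to p, push U$ → (p, ab, U$)
  read a, top U: go to q, push U → (q, b, U$)
  ε-move, top U: go to p, push ε → (p, b, $)
No transition applies at (p, b, $); input not fully consumed.

Reject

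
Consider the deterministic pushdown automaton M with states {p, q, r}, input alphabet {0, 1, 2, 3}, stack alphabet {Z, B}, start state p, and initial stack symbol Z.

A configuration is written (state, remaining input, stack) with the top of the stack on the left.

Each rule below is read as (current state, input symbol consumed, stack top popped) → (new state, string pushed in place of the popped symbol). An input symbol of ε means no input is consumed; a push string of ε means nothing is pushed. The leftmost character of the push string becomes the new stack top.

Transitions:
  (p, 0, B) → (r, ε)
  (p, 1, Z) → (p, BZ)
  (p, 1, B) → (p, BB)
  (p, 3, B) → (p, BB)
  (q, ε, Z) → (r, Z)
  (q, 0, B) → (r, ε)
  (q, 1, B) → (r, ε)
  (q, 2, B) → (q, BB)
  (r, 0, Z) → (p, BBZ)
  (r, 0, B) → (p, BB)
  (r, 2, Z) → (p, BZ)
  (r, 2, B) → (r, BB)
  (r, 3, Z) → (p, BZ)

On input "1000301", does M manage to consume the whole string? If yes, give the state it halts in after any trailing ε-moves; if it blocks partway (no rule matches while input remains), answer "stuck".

stuck

(p, 1000301, Z) ⊢ (p, 000301, BZ) ⊢ (r, 00301, Z) ⊢ (p, 0301, BBZ) ⊢ (r, 301, BZ)
No transition for (r, 3, top B); M blocks with input 301 remaining.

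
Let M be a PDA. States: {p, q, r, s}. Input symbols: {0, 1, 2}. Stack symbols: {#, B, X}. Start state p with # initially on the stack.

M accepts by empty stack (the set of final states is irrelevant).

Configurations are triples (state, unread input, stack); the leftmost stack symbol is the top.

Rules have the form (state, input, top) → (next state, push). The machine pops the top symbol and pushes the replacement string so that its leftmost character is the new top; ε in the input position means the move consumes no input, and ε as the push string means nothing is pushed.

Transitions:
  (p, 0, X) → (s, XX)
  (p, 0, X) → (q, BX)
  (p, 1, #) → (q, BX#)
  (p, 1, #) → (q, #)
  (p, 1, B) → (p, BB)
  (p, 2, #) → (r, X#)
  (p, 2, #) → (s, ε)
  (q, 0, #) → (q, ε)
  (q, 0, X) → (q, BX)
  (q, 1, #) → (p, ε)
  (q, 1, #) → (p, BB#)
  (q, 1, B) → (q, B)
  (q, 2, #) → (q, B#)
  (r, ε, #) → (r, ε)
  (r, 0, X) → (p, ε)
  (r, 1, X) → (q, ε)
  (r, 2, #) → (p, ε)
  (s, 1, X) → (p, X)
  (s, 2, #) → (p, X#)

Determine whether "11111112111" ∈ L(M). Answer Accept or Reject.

Reject

No computation consumes all input and empties the stack.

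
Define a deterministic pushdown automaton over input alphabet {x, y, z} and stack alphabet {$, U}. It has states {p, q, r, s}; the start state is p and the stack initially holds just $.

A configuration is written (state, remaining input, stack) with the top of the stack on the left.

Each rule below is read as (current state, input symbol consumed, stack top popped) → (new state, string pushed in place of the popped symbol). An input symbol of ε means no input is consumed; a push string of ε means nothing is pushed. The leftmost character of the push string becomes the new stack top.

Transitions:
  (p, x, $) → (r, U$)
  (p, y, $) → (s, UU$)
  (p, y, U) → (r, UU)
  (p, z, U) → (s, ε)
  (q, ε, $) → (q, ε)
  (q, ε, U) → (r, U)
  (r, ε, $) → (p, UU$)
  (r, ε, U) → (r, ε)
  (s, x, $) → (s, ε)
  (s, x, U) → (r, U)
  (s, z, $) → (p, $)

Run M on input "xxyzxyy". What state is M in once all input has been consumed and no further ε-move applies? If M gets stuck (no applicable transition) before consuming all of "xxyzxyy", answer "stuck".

(p, xxyzxyy, $)
  read x, top $: go to r, push U$ → (r, xyzxyy, U$)
  ε-move, top U: go to r, push ε → (r, xyzxyy, $)
  ε-move, top $: go to p, push UU$ → (p, xyzxyy, UU$)
No transition for (p, x, top U); M blocks with input xyzxyy remaining.

stuck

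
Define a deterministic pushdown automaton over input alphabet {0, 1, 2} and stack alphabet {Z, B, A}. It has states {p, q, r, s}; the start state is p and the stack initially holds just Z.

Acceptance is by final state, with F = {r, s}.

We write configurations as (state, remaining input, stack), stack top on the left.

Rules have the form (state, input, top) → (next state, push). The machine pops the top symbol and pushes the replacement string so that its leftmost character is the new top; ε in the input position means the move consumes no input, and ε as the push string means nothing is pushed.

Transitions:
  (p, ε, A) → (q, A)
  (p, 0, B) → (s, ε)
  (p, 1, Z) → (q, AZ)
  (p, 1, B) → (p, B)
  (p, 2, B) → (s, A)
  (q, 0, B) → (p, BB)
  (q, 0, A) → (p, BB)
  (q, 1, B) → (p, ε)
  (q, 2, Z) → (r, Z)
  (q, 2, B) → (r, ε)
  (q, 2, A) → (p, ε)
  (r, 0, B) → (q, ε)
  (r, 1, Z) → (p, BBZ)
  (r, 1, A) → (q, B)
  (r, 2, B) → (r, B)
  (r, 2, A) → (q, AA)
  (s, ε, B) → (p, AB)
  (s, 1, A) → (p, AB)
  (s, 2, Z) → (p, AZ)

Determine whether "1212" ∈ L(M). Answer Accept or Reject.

Reject

(p, 1212, Z)
  read 1, top Z: go to q, push AZ → (q, 212, AZ)
  read 2, top A: go to p, push ε → (p, 12, Z)
  read 1, top Z: go to q, push AZ → (q, 2, AZ)
  read 2, top A: go to p, push ε → (p, ε, Z)
All input consumed; state p ∉ F and no further ε-move applies.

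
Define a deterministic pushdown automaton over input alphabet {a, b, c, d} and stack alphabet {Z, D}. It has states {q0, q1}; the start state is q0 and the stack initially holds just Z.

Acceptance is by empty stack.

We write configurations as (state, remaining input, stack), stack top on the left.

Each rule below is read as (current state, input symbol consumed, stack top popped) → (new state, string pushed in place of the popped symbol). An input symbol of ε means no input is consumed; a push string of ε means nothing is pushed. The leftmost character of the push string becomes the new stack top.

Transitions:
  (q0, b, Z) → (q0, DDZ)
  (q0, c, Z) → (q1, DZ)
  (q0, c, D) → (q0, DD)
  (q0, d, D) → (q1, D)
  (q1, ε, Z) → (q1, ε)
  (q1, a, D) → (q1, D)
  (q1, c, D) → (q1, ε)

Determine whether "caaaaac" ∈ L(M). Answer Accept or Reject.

(q0, caaaaac, Z) ⊢ (q1, aaaaac, DZ) ⊢ (q1, aaaac, DZ) ⊢ (q1, aaac, DZ) ⊢ (q1, aac, DZ) ⊢ (q1, ac, DZ) ⊢ (q1, c, DZ) ⊢ (q1, ε, Z) ⊢ (q1, ε, ε)
All input consumed and the stack is empty.

Accept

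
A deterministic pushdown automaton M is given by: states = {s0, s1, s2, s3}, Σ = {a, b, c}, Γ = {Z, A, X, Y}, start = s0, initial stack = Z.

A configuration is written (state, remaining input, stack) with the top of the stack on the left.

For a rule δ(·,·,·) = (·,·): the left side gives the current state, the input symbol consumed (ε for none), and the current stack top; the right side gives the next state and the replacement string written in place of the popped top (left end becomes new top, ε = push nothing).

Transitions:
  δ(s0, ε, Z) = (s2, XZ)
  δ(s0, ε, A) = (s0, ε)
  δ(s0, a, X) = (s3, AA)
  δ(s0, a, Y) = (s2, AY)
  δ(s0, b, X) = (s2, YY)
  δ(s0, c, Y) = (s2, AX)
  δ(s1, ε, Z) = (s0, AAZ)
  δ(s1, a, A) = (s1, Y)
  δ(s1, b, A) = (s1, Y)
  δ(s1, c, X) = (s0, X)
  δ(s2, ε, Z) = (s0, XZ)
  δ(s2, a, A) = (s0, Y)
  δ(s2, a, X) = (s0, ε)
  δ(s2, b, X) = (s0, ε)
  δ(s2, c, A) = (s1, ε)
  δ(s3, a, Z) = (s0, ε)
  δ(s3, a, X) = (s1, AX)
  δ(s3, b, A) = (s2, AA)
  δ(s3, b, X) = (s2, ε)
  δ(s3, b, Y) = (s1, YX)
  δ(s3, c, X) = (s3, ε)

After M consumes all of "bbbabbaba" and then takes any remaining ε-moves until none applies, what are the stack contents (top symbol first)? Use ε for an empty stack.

(s0, bbbabbaba, Z) ⊢ (s2, bbbabbaba, XZ) ⊢ (s0, bbabbaba, Z) ⊢ (s2, bbabbaba, XZ) ⊢ (s0, babbaba, Z) ⊢ (s2, babbaba, XZ) ⊢ (s0, abbaba, Z) ⊢ (s2, abbaba, XZ) ⊢ (s0, bbaba, Z) ⊢ (s2, bbaba, XZ) ⊢ (s0, baba, Z) ⊢ (s2, baba, XZ) ⊢ (s0, aba, Z) ⊢ (s2, aba, XZ) ⊢ (s0, ba, Z) ⊢ (s2, ba, XZ) ⊢ (s0, a, Z) ⊢ (s2, a, XZ) ⊢ (s0, ε, Z) ⊢ (s2, ε, XZ)
All input consumed in state s2 with stack XZ.

XZ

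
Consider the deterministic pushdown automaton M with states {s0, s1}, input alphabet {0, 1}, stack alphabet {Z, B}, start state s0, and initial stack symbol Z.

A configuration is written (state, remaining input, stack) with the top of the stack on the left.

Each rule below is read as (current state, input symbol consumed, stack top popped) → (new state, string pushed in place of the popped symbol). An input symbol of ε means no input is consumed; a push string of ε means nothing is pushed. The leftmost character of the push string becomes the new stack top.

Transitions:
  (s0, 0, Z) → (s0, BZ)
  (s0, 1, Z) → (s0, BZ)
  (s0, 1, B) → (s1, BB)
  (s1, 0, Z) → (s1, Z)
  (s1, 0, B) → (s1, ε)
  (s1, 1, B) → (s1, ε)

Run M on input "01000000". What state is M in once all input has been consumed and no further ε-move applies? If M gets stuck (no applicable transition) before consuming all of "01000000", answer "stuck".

(s0, 01000000, Z) ⊢ (s0, 1000000, BZ) ⊢ (s1, 000000, BBZ) ⊢ (s1, 00000, BZ) ⊢ (s1, 0000, Z) ⊢ (s1, 000, Z) ⊢ (s1, 00, Z) ⊢ (s1, 0, Z) ⊢ (s1, ε, Z)
All input consumed; M is in state s1.

s1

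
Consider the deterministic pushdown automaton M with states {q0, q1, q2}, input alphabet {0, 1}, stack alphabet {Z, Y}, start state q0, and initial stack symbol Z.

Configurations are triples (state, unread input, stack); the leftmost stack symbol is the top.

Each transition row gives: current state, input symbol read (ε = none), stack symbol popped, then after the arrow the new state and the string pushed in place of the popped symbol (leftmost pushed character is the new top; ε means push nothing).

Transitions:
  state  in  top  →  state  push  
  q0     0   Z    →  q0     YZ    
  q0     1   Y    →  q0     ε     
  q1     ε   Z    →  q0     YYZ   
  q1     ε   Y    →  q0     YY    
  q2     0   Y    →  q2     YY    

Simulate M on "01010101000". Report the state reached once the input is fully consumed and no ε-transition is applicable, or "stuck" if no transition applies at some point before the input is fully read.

stuck

(q0, 01010101000, Z)
  read 0, top Z: go to q0, push YZ → (q0, 1010101000, YZ)
  read 1, top Y: go to q0, push ε → (q0, 010101000, Z)
  read 0, top Z: go to q0, push YZ → (q0, 10101000, YZ)
  read 1, top Y: go to q0, push ε → (q0, 0101000, Z)
  read 0, top Z: go to q0, push YZ → (q0, 101000, YZ)
  read 1, top Y: go to q0, push ε → (q0, 01000, Z)
  read 0, top Z: go to q0, push YZ → (q0, 1000, YZ)
  read 1, top Y: go to q0, push ε → (q0, 000, Z)
  read 0, top Z: go to q0, push YZ → (q0, 00, YZ)
No transition for (q0, 0, top Y); M blocks with input 00 remaining.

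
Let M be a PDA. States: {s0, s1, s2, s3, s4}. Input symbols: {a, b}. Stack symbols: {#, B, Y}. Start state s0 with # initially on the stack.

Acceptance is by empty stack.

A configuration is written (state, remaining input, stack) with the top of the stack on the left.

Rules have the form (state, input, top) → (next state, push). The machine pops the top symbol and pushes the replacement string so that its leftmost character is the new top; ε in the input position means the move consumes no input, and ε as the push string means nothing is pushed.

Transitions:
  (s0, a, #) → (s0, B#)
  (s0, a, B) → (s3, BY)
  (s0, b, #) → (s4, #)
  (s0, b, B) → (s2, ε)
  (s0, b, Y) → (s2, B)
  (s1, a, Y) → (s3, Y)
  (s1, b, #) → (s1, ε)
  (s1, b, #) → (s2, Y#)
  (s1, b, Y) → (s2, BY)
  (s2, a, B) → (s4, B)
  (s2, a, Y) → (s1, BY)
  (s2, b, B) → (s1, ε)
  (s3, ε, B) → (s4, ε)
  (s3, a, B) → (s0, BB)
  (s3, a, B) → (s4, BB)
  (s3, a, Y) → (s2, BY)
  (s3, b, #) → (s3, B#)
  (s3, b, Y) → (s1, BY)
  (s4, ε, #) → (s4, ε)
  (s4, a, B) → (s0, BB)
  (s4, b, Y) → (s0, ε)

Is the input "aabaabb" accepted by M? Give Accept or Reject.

One accepting computation: (s0, aabaabb, #) ⊢ (s0, abaabb, B#) ⊢ (s3, baabb, BY#) ⊢ (s4, baabb, Y#) ⊢ (s0, aabb, #) ⊢ (s0, abb, B#) ⊢ (s3, bb, BY#) ⊢ (s4, bb, Y#) ⊢ (s0, b, #) ⊢ (s4, ε, #) ⊢ (s4, ε, ε)
All input consumed and the stack is empty.

Accept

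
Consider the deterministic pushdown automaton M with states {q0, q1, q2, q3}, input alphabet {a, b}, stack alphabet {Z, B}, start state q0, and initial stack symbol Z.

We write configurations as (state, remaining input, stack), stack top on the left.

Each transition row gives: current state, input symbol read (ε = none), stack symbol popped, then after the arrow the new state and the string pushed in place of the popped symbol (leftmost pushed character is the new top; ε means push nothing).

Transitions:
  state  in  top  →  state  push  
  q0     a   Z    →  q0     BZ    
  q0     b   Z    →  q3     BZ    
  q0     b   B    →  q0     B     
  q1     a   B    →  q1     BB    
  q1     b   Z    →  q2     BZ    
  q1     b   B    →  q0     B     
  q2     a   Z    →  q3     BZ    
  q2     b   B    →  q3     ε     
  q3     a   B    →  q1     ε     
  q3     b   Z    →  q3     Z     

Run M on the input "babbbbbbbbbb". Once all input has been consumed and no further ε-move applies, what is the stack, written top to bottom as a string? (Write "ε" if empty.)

(q0, babbbbbbbbbb, Z)
  read b, top Z: go to q3, push BZ → (q3, abbbbbbbbbb, BZ)
  read a, top B: go to q1, push ε → (q1, bbbbbbbbbb, Z)
  read b, top Z: go to q2, push BZ → (q2, bbbbbbbbb, BZ)
  read b, top B: go to q3, push ε → (q3, bbbbbbbb, Z)
  read b, top Z: go to q3, push Z → (q3, bbbbbbb, Z)
  read b, top Z: go to q3, push Z → (q3, bbbbbb, Z)
  read b, top Z: go to q3, push Z → (q3, bbbbb, Z)
  read b, top Z: go to q3, push Z → (q3, bbbb, Z)
  read b, top Z: go to q3, push Z → (q3, bbb, Z)
  read b, top Z: go to q3, push Z → (q3, bb, Z)
  read b, top Z: go to q3, push Z → (q3, b, Z)
  read b, top Z: go to q3, push Z → (q3, ε, Z)
All input consumed in state q3 with stack Z.

Z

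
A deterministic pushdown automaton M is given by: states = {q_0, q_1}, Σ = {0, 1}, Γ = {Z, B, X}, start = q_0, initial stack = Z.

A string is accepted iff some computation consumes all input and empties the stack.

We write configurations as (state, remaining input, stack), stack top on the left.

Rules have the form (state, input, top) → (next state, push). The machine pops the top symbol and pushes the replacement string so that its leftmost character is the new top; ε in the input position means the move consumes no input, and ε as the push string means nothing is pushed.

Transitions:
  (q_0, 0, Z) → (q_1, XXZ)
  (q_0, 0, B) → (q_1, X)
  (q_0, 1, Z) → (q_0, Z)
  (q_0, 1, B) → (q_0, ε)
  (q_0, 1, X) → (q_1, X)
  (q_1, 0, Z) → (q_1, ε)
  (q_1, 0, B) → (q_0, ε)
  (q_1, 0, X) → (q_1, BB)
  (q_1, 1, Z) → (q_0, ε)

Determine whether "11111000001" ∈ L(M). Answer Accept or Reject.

Reject

(q_0, 11111000001, Z)
  read 1, top Z: go to q_0, push Z → (q_0, 1111000001, Z)
  read 1, top Z: go to q_0, push Z → (q_0, 111000001, Z)
  read 1, top Z: go to q_0, push Z → (q_0, 11000001, Z)
  read 1, top Z: go to q_0, push Z → (q_0, 1000001, Z)
  read 1, top Z: go to q_0, push Z → (q_0, 000001, Z)
  read 0, top Z: go to q_1, push XXZ → (q_1, 00001, XXZ)
  read 0, top X: go to q_1, push BB → (q_1, 0001, BBXZ)
  read 0, top B: go to q_0, push ε → (q_0, 001, BXZ)
  read 0, top B: go to q_1, push X → (q_1, 01, XXZ)
  read 0, top X: go to q_1, push BB → (q_1, 1, BBXZ)
No transition applies at (q_1, 1, BBXZ); input not fully consumed.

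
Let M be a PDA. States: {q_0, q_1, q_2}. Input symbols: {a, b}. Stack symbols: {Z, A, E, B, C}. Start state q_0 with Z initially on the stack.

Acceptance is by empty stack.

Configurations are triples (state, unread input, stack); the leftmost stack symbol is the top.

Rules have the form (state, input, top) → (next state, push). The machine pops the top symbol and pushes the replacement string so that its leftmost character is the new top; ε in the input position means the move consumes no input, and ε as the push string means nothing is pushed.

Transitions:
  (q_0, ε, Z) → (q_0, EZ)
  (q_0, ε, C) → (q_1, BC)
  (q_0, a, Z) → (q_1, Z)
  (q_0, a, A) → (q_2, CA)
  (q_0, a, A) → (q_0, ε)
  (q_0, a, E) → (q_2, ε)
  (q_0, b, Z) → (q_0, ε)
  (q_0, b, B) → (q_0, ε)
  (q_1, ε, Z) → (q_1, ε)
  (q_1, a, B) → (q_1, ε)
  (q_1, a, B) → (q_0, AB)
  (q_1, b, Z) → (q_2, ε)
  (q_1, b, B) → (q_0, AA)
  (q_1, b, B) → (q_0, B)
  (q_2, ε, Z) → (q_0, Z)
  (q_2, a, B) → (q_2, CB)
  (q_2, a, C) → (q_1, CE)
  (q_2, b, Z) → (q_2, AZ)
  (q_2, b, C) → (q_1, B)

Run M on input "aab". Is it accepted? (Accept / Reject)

One accepting computation: (q_0, aab, Z) ⊢ (q_0, aab, EZ) ⊢ (q_2, ab, Z) ⊢ (q_0, ab, Z) ⊢ (q_1, b, Z) ⊢ (q_2, ε, ε)
All input consumed and the stack is empty.

Accept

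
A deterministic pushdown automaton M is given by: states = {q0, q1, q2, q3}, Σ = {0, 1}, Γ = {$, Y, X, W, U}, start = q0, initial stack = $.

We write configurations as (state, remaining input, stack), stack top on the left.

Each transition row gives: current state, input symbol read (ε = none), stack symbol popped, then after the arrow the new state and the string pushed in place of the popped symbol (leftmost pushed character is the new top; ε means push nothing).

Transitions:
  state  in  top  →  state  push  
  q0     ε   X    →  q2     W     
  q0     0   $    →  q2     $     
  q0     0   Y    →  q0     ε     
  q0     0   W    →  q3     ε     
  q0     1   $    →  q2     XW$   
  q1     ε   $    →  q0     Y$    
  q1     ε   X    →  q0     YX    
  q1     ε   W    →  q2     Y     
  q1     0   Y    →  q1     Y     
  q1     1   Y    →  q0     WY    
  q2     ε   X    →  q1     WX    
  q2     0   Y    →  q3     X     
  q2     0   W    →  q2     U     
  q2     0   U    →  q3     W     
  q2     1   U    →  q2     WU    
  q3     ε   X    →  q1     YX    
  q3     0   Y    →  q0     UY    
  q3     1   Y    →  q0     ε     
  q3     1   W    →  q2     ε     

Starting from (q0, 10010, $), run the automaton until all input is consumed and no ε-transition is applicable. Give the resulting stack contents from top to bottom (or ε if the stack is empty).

YXXW$

(q0, 10010, $)
  read 1, top $: go to q2, push XW$ → (q2, 0010, XW$)
  ε-move, top X: go to q1, push WX → (q1, 0010, WXW$)
  ε-move, top W: go to q2, push Y → (q2, 0010, YXW$)
  read 0, top Y: go to q3, push X → (q3, 010, XXW$)
  ε-move, top X: go to q1, push YX → (q1, 010, YXXW$)
  read 0, top Y: go to q1, push Y → (q1, 10, YXXW$)
  read 1, top Y: go to q0, push WY → (q0, 0, WYXXW$)
  read 0, top W: go to q3, push ε → (q3, ε, YXXW$)
All input consumed in state q3 with stack YXXW$.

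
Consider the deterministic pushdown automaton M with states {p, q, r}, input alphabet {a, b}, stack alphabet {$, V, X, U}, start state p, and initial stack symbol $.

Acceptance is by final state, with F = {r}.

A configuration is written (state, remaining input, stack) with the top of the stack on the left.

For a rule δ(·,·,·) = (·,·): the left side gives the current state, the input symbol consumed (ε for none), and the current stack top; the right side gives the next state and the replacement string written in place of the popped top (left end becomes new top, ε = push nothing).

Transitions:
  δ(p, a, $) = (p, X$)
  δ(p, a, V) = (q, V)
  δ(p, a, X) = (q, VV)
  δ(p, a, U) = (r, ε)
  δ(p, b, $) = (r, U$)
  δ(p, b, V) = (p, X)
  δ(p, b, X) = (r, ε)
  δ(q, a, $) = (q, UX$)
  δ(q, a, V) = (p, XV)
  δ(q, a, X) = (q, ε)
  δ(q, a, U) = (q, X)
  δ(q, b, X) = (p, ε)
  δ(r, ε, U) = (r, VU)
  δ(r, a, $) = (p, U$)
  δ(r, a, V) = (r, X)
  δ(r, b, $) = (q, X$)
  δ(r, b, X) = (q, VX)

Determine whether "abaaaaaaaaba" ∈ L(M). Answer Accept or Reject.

(p, abaaaaaaaaba, $)
  read a, top $: go to p, push X$ → (p, baaaaaaaaba, X$)
  read b, top X: go to r, push ε → (r, aaaaaaaaba, $)
  read a, top $: go to p, push U$ → (p, aaaaaaaba, U$)
  read a, top U: go to r, push ε → (r, aaaaaaba, $)
  read a, top $: go to p, push U$ → (p, aaaaaba, U$)
  read a, top U: go to r, push ε → (r, aaaaba, $)
  read a, top $: go to p, push U$ → (p, aaaba, U$)
  read a, top U: go to r, push ε → (r, aaba, $)
  read a, top $: go to p, push U$ → (p, aba, U$)
  read a, top U: go to r, push ε → (r, ba, $)
  read b, top $: go to q, push X$ → (q, a, X$)
  read a, top X: go to q, push ε → (q, ε, $)
All input consumed; state q ∉ F and no further ε-move applies.

Reject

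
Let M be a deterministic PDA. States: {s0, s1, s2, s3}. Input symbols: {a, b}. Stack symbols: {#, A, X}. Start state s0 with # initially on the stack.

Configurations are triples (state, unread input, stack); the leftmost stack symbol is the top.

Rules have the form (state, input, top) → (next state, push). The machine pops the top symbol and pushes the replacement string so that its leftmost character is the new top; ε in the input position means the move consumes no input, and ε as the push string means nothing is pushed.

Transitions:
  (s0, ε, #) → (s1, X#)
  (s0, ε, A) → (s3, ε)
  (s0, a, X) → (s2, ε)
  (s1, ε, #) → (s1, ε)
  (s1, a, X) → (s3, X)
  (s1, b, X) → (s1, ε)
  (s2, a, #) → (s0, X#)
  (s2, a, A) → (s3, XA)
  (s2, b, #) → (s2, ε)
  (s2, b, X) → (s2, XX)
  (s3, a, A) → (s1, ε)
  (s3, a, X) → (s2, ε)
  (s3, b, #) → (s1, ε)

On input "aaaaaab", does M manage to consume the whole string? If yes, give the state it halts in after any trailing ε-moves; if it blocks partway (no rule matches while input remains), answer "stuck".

(s0, aaaaaab, #)
  ε-move, top #: go to s1, push X# → (s1, aaaaaab, X#)
  read a, top X: go to s3, push X → (s3, aaaaab, X#)
  read a, top X: go to s2, push ε → (s2, aaaab, #)
  read a, top #: go to s0, push X# → (s0, aaab, X#)
  read a, top X: go to s2, push ε → (s2, aab, #)
  read a, top #: go to s0, push X# → (s0, ab, X#)
  read a, top X: go to s2, push ε → (s2, b, #)
  read b, top #: go to s2, push ε → (s2, ε, ε)
All input consumed; M is in state s2.

s2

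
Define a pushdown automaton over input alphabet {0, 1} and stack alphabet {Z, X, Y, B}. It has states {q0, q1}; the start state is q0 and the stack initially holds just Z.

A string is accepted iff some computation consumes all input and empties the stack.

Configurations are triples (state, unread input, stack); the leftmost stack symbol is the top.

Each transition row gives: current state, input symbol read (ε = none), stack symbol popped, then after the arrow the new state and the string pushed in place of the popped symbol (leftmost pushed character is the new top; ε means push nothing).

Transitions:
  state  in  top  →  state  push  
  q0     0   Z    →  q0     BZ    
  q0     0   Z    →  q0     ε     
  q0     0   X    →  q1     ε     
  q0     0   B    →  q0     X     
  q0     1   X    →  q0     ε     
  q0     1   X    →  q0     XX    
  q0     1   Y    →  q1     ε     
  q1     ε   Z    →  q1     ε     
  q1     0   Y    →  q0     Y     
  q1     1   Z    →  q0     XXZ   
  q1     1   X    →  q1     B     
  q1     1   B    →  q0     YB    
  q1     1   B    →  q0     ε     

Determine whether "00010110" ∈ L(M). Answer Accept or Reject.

Accept

One accepting computation: (q0, 00010110, Z) ⊢ (q0, 0010110, BZ) ⊢ (q0, 010110, XZ) ⊢ (q1, 10110, Z) ⊢ (q0, 0110, XXZ) ⊢ (q1, 110, XZ) ⊢ (q1, 10, BZ) ⊢ (q0, 0, Z) ⊢ (q0, ε, ε)
All input consumed and the stack is empty.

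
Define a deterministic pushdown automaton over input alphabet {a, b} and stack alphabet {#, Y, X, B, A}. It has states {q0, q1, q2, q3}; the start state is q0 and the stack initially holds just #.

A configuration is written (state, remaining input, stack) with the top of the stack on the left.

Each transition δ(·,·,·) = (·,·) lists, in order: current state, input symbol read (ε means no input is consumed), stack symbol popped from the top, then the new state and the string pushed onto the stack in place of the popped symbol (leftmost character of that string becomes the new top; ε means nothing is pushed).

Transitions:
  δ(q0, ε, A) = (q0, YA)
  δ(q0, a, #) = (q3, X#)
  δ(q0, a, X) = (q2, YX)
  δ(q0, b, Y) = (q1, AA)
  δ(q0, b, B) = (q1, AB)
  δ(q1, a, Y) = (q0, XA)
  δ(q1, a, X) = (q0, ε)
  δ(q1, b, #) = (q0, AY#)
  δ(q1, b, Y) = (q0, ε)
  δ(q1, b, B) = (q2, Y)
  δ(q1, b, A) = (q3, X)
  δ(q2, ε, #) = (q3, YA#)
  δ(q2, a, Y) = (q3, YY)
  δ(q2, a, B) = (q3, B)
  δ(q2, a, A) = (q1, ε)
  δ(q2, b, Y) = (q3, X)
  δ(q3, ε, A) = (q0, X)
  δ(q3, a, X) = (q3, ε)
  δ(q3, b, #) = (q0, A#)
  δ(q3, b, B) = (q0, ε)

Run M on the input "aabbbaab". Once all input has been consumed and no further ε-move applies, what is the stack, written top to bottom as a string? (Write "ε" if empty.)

(q0, aabbbaab, #)
  read a, top #: go to q3, push X# → (q3, abbbaab, X#)
  read a, top X: go to q3, push ε → (q3, bbbaab, #)
  read b, top #: go to q0, push A# → (q0, bbaab, A#)
  ε-move, top A: go to q0, push YA → (q0, bbaab, YA#)
  read b, top Y: go to q1, push AA → (q1, baab, AAA#)
  read b, top A: go to q3, push X → (q3, aab, XAA#)
  read a, top X: go to q3, push ε → (q3, ab, AA#)
  ε-move, top A: go to q0, push X → (q0, ab, XA#)
  read a, top X: go to q2, push YX → (q2, b, YXA#)
  read b, top Y: go to q3, push X → (q3, ε, XXA#)
All input consumed in state q3 with stack XXA#.

XXA#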